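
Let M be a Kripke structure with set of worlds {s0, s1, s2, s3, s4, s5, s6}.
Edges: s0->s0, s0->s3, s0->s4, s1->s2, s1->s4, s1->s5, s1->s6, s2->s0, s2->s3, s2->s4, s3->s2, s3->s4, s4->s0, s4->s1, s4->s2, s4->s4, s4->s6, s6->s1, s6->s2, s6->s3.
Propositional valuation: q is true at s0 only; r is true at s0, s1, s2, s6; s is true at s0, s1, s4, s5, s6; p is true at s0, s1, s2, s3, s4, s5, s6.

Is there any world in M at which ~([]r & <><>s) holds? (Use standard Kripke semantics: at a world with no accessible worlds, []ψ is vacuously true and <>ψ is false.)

Recall that []ψ holds at a world iff ψ holds at every accessible world, and <>ψ holds iff ψ holds at some accessible world.
Let φ = ~([]r & <><>s). Evaluate φ at each world:
  s0 (successors {s0, s3, s4}): φ is true.
  s1 (successors {s2, s4, s5, s6}): φ is true.
  s2 (successors {s0, s3, s4}): φ is true.
  s3 (successors {s2, s4}): φ is true.
  s4 (successors {s0, s1, s2, s4, s6}): φ is true.
  s5 (successors ∅): φ is true.
  s6 (successors {s1, s2, s3}): φ is true.
Detail at s0 (witness):
  At s0: []r & <><>s is false, so ~([]r & <><>s) is true.
    At s0: []r is false, <><>s is true, so []r & <><>s is false.
      At s0: []r requires r at every successor {s0, s3, s4}.
        r fails at s3, so []r is false at s0.
      At s0: <><>s requires <>s at some successor in {s0, s3, s4}.
        <>s holds at s0, so <><>s is true at s0.

Yes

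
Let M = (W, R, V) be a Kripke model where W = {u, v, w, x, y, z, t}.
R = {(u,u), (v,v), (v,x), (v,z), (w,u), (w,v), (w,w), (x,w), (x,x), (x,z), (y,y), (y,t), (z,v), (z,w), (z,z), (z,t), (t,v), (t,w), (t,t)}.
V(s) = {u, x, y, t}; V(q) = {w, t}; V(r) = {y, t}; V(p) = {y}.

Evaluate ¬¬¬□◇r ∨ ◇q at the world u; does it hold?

Yes

Recall that □ψ holds at a world iff ψ holds at every accessible world, and ◇ψ holds iff ψ holds at some accessible world.
At u: ¬¬¬□◇r is true, ◇q is false, so ¬¬¬□◇r ∨ ◇q is true.
  At u: ¬¬□◇r is false, so ¬¬¬□◇r is true.
    At u: ¬□◇r is true, so ¬¬□◇r is false.
      At u: □◇r is false, so ¬□◇r is true.
  At u: ◇q requires q at some successor in {u}.
    At u: q is false.
  So ◇q is false at u.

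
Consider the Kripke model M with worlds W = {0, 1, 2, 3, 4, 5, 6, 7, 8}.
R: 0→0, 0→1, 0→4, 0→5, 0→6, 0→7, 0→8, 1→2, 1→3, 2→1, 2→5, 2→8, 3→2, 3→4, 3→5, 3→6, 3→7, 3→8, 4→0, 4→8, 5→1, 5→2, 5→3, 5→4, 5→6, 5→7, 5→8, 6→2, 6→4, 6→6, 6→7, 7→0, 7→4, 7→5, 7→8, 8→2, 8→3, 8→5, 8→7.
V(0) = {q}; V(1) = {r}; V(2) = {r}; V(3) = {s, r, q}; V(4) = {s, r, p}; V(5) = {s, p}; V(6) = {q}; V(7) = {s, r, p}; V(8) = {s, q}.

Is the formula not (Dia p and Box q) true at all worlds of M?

Let φ = not (Dia p and Box q). Evaluate φ at each world:
  0 (successors {0, 1, 4, 5, 6, 7, 8}): φ is true.
  1 (successors {2, 3}): φ is true.
  2 (successors {1, 5, 8}): φ is true.
  3 (successors {2, 4, 5, 6, 7, 8}): φ is true.
  4 (successors {0, 8}): φ is true.
  5 (successors {1, 2, 3, 4, 6, 7, 8}): φ is true.
  6 (successors {2, 4, 6, 7}): φ is true.
  7 (successors {0, 4, 5, 8}): φ is true.
  8 (successors {2, 3, 5, 7}): φ is true.
For instance, at 6:
  At 6: Dia p and Box q is false, so not (Dia p and Box q) is true.
    At 6: Dia p is true, Box q is false, so Dia p and Box q is false.
      At 6: Dia p requires p at some successor in {2, 4, 6, 7}.
        p holds at 4, so Dia p is true at 6.
      At 6: Box q requires q at every successor {2, 4, 6, 7}.
        q fails at 2, so Box q is false at 6.

Yes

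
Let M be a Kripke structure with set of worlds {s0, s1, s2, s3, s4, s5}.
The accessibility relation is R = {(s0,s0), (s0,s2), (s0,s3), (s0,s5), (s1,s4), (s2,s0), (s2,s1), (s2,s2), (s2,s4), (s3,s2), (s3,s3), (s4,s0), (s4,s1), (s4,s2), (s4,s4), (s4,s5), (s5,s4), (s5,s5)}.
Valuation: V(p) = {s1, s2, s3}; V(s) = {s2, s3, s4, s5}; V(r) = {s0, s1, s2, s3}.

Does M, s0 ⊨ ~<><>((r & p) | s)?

No

At s0: <><>((r & p) | s) is true, so ~<><>((r & p) | s) is false.
  At s0: <><>((r & p) | s) requires <>((r & p) | s) at some successor in {s0, s2, s3, s5}.
    <>((r & p) | s) holds at s0, so <><>((r & p) | s) is true at s0.
      At s0: <>((r & p) | s) requires (r & p) | s at some successor in {s0, s2, s3, s5}.
        (r & p) | s holds at s2, so <>((r & p) | s) is true at s0.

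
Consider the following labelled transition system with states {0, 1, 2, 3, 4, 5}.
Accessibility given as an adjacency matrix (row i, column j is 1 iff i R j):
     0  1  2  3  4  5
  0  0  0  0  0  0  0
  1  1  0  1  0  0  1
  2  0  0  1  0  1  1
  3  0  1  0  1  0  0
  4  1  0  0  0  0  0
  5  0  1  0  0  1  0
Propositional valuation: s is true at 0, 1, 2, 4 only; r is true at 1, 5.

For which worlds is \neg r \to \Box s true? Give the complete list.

0, 1, 4, 5

Let φ = \neg r \to \Box s. Evaluate φ at each world:
  0 (successors ∅): φ is true.
  1 (successors {0, 2, 5}): φ is true.
  2 (successors {2, 4, 5}): φ is false.
  3 (successors {1, 3}): φ is false.
  4 (successors {0}): φ is true.
  5 (successors {1, 4}): φ is true.
For instance, at 2:
  At 2: \neg r is true, \Box s is false, so \neg r \to \Box s is false.
    At 2: \Box s requires s at every successor {2, 4, 5}.
      s fails at 5, so \Box s is false at 2.
Satisfying worlds: {0, 1, 4, 5}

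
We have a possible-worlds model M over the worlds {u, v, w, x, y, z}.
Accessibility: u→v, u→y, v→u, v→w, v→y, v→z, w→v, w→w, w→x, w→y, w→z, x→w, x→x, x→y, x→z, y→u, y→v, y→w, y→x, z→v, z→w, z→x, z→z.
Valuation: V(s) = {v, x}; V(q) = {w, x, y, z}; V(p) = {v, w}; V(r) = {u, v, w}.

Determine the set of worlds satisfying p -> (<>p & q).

u, w, x, y, z

Let φ = p -> (<>p & q). Evaluate φ at each world:
  u (successors {v, y}): φ is true.
  v (successors {u, w, y, z}): φ is false.
  w (successors {v, w, x, y, z}): φ is true.
  x (successors {w, x, y, z}): φ is true.
  y (successors {u, v, w, x}): φ is true.
  z (successors {v, w, x, z}): φ is true.
For instance, at v:
  At v: p is true, <>p & q is false, so p -> (<>p & q) is false.
    At v: <>p is true, q is false, so <>p & q is false.
      At v: <>p requires p at some successor in {u, w, y, z}.
        p holds at w, so <>p is true at v.
Satisfying worlds: {u, w, x, y, z}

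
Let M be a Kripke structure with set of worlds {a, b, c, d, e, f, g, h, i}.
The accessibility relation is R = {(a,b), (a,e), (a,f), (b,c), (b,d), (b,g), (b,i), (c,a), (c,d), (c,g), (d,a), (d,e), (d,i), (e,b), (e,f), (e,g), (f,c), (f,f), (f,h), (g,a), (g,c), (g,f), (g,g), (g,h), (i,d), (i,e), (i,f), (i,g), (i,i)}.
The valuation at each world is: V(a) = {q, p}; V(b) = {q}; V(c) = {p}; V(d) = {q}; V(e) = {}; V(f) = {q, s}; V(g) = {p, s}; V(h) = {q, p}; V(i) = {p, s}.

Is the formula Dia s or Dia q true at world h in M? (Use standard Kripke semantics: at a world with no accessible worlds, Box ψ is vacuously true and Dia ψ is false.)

No

At h: Dia s is false, Dia q is false, so Dia s or Dia q is false.
  At h: no accessible worlds, so Dia s is false.
  At h: no accessible worlds, so Dia q is false.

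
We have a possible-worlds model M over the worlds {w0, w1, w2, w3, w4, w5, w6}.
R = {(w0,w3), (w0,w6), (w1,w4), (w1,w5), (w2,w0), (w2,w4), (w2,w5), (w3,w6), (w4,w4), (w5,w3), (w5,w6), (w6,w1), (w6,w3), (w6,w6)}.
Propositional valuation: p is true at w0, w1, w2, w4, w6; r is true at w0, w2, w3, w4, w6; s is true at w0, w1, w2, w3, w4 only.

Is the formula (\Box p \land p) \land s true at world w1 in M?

Recall that \Box ψ holds at a world iff ψ holds at every accessible world, and \Diamond ψ holds iff ψ holds at some accessible world.
At w1: \Box p \land p is false, s is true, so (\Box p \land p) \land s is false.
  At w1: \Box p is false, p is true, so \Box p \land p is false.
    At w1: \Box p requires p at every successor {w4, w5}.
      p fails at w5, so \Box p is false at w1.

No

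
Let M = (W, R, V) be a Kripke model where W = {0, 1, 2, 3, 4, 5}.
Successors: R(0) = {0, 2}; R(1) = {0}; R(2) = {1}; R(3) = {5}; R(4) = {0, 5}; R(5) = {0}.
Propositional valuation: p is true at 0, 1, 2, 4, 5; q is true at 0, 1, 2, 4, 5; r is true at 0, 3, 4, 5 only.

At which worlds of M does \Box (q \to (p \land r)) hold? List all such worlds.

1, 3, 4, 5

Let φ = \Box (q \to (p \land r)). Evaluate φ at each world:
  0 (successors {0, 2}): φ is false.
  1 (successors {0}): φ is true.
  2 (successors {1}): φ is false.
  3 (successors {5}): φ is true.
  4 (successors {0, 5}): φ is true.
  5 (successors {0}): φ is true.
For instance, at 5:
  At 5: \Box (q \to (p \land r)) requires q \to (p \land r) at every successor {0}.
    At 0: q \to (p \land r) is true.
  So \Box (q \to (p \land r)) is true at 5.
Satisfying worlds: {1, 3, 4, 5}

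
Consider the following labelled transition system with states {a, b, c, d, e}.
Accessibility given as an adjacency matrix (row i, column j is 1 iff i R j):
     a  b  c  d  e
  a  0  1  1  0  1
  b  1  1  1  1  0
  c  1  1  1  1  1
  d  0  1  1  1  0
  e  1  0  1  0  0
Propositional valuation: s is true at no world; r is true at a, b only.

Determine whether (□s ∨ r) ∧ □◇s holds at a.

At a: □s ∨ r is true, □◇s is false, so (□s ∨ r) ∧ □◇s is false.
  At a: □s is false, r is true, so □s ∨ r is true.
    At a: □s requires s at every successor {b, c, e}.
      s fails at b, so □s is false at a.
  At a: □◇s requires ◇s at every successor {b, c, e}.
    ◇s fails at b, so □◇s is false at a.
      At b: ◇s requires s at some successor in {a, b, c, d}.
        At a: s is false.
        At b: s is false.
        At c: s is false.
        At d: s is false.
      So ◇s is false at b.

No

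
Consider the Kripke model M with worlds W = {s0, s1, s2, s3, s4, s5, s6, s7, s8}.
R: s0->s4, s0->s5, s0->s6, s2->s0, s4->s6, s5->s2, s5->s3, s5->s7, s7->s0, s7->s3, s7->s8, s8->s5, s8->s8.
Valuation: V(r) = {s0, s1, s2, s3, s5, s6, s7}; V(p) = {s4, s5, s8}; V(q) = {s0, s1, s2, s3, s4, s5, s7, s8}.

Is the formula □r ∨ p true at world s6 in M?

Recall that □ψ holds at a world iff ψ holds at every accessible world, and ◇ψ holds iff ψ holds at some accessible world.
At s6: □r is true, p is false, so □r ∨ p is true.
  At s6: no accessible worlds, so □r holds vacuously.

Yes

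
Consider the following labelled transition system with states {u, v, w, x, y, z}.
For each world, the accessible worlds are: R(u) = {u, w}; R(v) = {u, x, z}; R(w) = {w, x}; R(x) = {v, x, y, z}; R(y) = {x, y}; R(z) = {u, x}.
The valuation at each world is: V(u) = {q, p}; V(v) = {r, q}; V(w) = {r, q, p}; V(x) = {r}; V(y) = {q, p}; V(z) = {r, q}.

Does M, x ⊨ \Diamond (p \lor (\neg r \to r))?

At x: \Diamond (p \lor (\neg r \to r)) requires p \lor (\neg r \to r) at some successor in {v, x, y, z}.
  p \lor (\neg r \to r) holds at v, so \Diamond (p \lor (\neg r \to r)) is true at x.

Yes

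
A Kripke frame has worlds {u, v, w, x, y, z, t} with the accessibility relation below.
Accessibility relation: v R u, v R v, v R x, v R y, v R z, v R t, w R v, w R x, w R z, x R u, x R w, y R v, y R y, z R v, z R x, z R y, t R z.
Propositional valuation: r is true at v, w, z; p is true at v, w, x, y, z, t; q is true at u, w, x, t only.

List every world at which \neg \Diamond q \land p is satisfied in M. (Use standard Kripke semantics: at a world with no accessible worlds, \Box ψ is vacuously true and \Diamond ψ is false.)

y, t

Recall that \Diamond ψ holds at a world iff ψ holds at some accessible world.
Let φ = \neg \Diamond q \land p. Evaluate φ at each world:
  u (successors ∅): φ is false.
  v (successors {u, v, x, y, z, t}): φ is false.
  w (successors {v, x, z}): φ is false.
  x (successors {u, w}): φ is false.
  y (successors {v, y}): φ is true.
  z (successors {v, x, y}): φ is false.
  t (successors {z}): φ is true.
For instance, at w:
  At w: \neg \Diamond q is false, p is true, so \neg \Diamond q \land p is false.
    At w: \Diamond q is true, so \neg \Diamond q is false.
      At w: \Diamond q requires q at some successor in {v, x, z}.
        q holds at x, so \Diamond q is true at w.
Satisfying worlds: {y, t}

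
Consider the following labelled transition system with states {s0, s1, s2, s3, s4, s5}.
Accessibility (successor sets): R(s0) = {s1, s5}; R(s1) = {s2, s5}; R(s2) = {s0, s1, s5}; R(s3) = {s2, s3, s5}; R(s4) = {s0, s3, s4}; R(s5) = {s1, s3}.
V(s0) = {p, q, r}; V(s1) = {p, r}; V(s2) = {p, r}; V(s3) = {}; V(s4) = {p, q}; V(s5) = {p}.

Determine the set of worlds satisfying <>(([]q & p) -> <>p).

s0, s1, s2, s3, s4, s5

Let φ = <>(([]q & p) -> <>p). Evaluate φ at each world:
  s0 (successors {s1, s5}): φ is true.
  s1 (successors {s2, s5}): φ is true.
  s2 (successors {s0, s1, s5}): φ is true.
  s3 (successors {s2, s3, s5}): φ is true.
  s4 (successors {s0, s3, s4}): φ is true.
  s5 (successors {s1, s3}): φ is true.
For instance, at s5:
  At s5: <>(([]q & p) -> <>p) requires ([]q & p) -> <>p at some successor in {s1, s3}.
    ([]q & p) -> <>p holds at s1, so <>(([]q & p) -> <>p) is true at s5.
      At s1: []q & p is false, <>p is true, so ([]q & p) -> <>p is true.
Satisfying worlds: {s0, s1, s2, s3, s4, s5}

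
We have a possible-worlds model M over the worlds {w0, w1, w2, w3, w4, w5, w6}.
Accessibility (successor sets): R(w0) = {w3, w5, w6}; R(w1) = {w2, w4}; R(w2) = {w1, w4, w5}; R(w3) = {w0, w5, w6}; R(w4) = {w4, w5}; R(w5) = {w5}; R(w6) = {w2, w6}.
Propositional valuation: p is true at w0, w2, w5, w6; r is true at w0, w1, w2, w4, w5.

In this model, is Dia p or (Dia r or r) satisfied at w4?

Recall that Dia ψ holds at a world iff ψ holds at some accessible world.
At w4: Dia p is true, Dia r or r is true, so Dia p or (Dia r or r) is true.
  At w4: Dia p requires p at some successor in {w4, w5}.
    p holds at w5, so Dia p is true at w4.
  At w4: Dia r is true, r is true, so Dia r or r is true.
    At w4: Dia r requires r at some successor in {w4, w5}.
      r holds at w4, so Dia r is true at w4.

Yes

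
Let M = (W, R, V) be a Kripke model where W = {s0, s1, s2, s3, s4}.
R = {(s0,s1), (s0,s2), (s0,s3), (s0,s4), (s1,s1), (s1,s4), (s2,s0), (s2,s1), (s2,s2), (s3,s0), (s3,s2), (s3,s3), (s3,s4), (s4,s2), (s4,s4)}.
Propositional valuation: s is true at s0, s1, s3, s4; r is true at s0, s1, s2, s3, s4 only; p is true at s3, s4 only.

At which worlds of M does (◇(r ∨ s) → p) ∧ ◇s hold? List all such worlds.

Let φ = (◇(r ∨ s) → p) ∧ ◇s. Evaluate φ at each world:
  s0 (successors {s1, s2, s3, s4}): φ is false.
  s1 (successors {s1, s4}): φ is false.
  s2 (successors {s0, s1, s2}): φ is false.
  s3 (successors {s0, s2, s3, s4}): φ is true.
  s4 (successors {s2, s4}): φ is true.
For instance, at s3:
  At s3: ◇(r ∨ s) → p is true, ◇s is true, so (◇(r ∨ s) → p) ∧ ◇s is true.
    At s3: ◇(r ∨ s) is true, p is true, so ◇(r ∨ s) → p is true.
      At s3: ◇(r ∨ s) requires r ∨ s at some successor in {s0, s2, s3, s4}.
        r ∨ s holds at s0, so ◇(r ∨ s) is true at s3.
    At s3: ◇s requires s at some successor in {s0, s2, s3, s4}.
      s holds at s0, so ◇s is true at s3.
Satisfying worlds: {s3, s4}

s3, s4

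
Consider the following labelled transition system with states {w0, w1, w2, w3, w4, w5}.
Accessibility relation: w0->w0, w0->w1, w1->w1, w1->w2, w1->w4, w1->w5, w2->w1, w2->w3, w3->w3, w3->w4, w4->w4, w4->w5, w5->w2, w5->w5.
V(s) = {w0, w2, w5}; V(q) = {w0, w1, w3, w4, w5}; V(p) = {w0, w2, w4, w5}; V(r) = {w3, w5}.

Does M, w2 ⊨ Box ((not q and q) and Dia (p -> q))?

At w2: Box ((not q and q) and Dia (p -> q)) requires (not q and q) and Dia (p -> q) at every successor {w1, w3}.
  (not q and q) and Dia (p -> q) fails at w1, so Box ((not q and q) and Dia (p -> q)) is false at w2.
    At w1: not q and q is false, Dia (p -> q) is true, so (not q and q) and Dia (p -> q) is false.
      At w1: Dia (p -> q) requires p -> q at some successor in {w1, w2, w4, w5}.
        p -> q holds at w1, so Dia (p -> q) is true at w1.

No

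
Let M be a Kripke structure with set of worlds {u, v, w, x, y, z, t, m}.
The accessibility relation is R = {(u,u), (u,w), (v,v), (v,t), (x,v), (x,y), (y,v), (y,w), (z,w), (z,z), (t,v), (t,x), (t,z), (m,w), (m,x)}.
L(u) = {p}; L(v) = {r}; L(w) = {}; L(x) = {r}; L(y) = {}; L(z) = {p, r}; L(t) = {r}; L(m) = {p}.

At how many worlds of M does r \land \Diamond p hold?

2

Let φ = r \land \Diamond p. Evaluate φ at each world:
  u (successors {u, w}): φ is false.
  v (successors {v, t}): φ is false.
  w (successors ∅): φ is false.
  x (successors {v, y}): φ is false.
  y (successors {v, w}): φ is false.
  z (successors {w, z}): φ is true.
  t (successors {v, x, z}): φ is true.
  m (successors {w, x}): φ is false.
For instance, at x:
  At x: r is true, \Diamond p is false, so r \land \Diamond p is false.
    At x: \Diamond p requires p at some successor in {v, y}.
      At v: p is false.
      At y: p is false.
    So \Diamond p is false at x.
Satisfying worlds: {z, t}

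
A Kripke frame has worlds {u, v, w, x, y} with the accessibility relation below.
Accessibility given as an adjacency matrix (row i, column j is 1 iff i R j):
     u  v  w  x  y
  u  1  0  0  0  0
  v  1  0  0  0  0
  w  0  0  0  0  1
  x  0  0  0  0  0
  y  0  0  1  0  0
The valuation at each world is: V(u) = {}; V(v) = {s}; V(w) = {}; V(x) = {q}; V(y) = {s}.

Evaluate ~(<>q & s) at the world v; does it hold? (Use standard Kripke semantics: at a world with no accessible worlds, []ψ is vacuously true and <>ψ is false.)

At v: <>q & s is false, so ~(<>q & s) is true.
  At v: <>q is false, s is true, so <>q & s is false.
    At v: <>q requires q at some successor in {u}.
      At u: q is false.
    So <>q is false at v.

Yes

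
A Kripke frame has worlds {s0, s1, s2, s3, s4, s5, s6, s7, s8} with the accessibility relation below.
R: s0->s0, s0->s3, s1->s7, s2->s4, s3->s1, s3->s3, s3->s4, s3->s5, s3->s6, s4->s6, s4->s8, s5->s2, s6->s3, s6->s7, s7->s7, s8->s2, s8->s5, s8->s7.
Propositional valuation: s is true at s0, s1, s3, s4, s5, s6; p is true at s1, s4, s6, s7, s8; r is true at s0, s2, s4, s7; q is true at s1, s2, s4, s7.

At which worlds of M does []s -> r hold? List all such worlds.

Let φ = []s -> r. Evaluate φ at each world:
  s0 (successors {s0, s3}): φ is true.
  s1 (successors {s7}): φ is true.
  s2 (successors {s4}): φ is true.
  s3 (successors {s1, s3, s4, s5, s6}): φ is false.
  s4 (successors {s6, s8}): φ is true.
  s5 (successors {s2}): φ is true.
  s6 (successors {s3, s7}): φ is true.
  s7 (successors {s7}): φ is true.
  s8 (successors {s2, s5, s7}): φ is true.
For instance, at s2:
  At s2: []s is true, r is true, so []s -> r is true.
    At s2: []s requires s at every successor {s4}.
      At s4: s is true.
    So []s is true at s2.
Satisfying worlds: {s0, s1, s2, s4, s5, s6, s7, s8}

s0, s1, s2, s4, s5, s6, s7, s8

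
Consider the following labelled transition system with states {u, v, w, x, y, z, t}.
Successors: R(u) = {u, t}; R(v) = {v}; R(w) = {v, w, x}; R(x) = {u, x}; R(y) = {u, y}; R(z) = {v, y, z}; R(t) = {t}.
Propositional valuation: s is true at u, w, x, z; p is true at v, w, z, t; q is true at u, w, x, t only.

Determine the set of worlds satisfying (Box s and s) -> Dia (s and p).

Let φ = (Box s and s) -> Dia (s and p). Evaluate φ at each world:
  u (successors {u, t}): φ is true.
  v (successors {v}): φ is true.
  w (successors {v, w, x}): φ is true.
  x (successors {u, x}): φ is false.
  y (successors {u, y}): φ is true.
  z (successors {v, y, z}): φ is true.
  t (successors {t}): φ is true.
For instance, at w:
  At w: Box s and s is false, Dia (s and p) is true, so (Box s and s) -> Dia (s and p) is true.
    At w: Box s is false, s is true, so Box s and s is false.
      At w: Box s requires s at every successor {v, w, x}.
        s fails at v, so Box s is false at w.
    At w: Dia (s and p) requires s and p at some successor in {v, w, x}.
      s and p holds at w, so Dia (s and p) is true at w.
Satisfying worlds: {u, v, w, y, z, t}

u, v, w, y, z, t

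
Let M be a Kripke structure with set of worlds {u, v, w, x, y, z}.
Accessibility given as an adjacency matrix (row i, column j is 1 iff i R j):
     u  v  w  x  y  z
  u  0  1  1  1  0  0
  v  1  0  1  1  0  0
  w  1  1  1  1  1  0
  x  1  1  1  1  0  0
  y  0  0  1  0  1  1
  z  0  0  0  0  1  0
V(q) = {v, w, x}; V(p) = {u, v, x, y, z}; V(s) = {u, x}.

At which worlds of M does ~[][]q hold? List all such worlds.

Let φ = ~[][]q. Evaluate φ at each world:
  u (successors {v, w, x}): φ is true.
  v (successors {u, w, x}): φ is true.
  w (successors {u, v, w, x, y}): φ is true.
  x (successors {u, v, w, x}): φ is true.
  y (successors {w, y, z}): φ is true.
  z (successors {y}): φ is true.
For instance, at z:
  At z: [][]q is false, so ~[][]q is true.
    At z: [][]q requires []q at every successor {y}.
      []q fails at y, so [][]q is false at z.
Satisfying worlds: {u, v, w, x, y, z}

u, v, w, x, y, z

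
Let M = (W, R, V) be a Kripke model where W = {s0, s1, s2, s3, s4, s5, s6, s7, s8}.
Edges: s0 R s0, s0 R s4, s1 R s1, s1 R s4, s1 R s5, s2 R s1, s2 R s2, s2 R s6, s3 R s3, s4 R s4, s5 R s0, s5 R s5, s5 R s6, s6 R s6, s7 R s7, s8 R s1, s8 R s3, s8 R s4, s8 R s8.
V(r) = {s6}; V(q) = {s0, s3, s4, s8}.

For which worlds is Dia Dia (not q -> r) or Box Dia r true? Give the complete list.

s0, s1, s2, s3, s4, s5, s6, s8

Let φ = Dia Dia (not q -> r) or Box Dia r. Evaluate φ at each world:
  s0 (successors {s0, s4}): φ is true.
  s1 (successors {s1, s4, s5}): φ is true.
  s2 (successors {s1, s2, s6}): φ is true.
  s3 (successors {s3}): φ is true.
  s4 (successors {s4}): φ is true.
  s5 (successors {s0, s5, s6}): φ is true.
  s6 (successors {s6}): φ is true.
  s7 (successors {s7}): φ is false.
  s8 (successors {s1, s3, s4, s8}): φ is true.
For instance, at s0:
  At s0: Dia Dia (not q -> r) is true, Box Dia r is false, so Dia Dia (not q -> r) or Box Dia r is true.
    At s0: Dia Dia (not q -> r) requires Dia (not q -> r) at some successor in {s0, s4}.
      Dia (not q -> r) holds at s0, so Dia Dia (not q -> r) is true at s0.
    At s0: Box Dia r requires Dia r at every successor {s0, s4}.
      Dia r fails at s0, so Box Dia r is false at s0.
Satisfying worlds: {s0, s1, s2, s3, s4, s5, s6, s8}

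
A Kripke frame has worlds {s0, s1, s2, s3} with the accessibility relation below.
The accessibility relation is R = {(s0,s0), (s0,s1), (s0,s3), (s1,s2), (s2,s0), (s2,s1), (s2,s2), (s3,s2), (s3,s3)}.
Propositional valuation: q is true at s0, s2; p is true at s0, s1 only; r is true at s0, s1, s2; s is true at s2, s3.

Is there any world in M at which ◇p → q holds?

Yes

Let φ = ◇p → q. Evaluate φ at each world:
  s0 (successors {s0, s1, s3}): φ is true.
  s1 (successors {s2}): φ is true.
  s2 (successors {s0, s1, s2}): φ is true.
  s3 (successors {s2, s3}): φ is true.
Detail at s0 (witness):
  At s0: ◇p is true, q is true, so ◇p → q is true.
    At s0: ◇p requires p at some successor in {s0, s1, s3}.
      p holds at s0, so ◇p is true at s0.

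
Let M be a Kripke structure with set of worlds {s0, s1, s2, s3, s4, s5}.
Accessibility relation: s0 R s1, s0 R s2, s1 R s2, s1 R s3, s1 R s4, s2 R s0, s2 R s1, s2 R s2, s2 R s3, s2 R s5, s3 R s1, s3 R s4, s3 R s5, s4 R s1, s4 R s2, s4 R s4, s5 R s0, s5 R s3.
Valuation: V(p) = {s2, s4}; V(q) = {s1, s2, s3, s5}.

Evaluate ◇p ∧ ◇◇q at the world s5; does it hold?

No

At s5: ◇p is false, ◇◇q is true, so ◇p ∧ ◇◇q is false.
  At s5: ◇p requires p at some successor in {s0, s3}.
    At s0: p is false.
    At s3: p is false.
  So ◇p is false at s5.
  At s5: ◇◇q requires ◇q at some successor in {s0, s3}.
    ◇q holds at s0, so ◇◇q is true at s5.
      At s0: ◇q requires q at some successor in {s1, s2}.
        q holds at s1, so ◇q is true at s0.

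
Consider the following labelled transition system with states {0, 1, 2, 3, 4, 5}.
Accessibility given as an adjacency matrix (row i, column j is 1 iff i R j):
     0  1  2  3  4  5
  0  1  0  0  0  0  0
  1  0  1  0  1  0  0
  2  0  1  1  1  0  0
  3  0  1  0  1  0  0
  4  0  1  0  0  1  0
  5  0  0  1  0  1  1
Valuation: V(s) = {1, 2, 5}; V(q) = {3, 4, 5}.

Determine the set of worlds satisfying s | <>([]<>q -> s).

Let φ = s | <>([]<>q -> s). Evaluate φ at each world:
  0 (successors {0}): φ is true.
  1 (successors {1, 3}): φ is true.
  2 (successors {1, 2, 3}): φ is true.
  3 (successors {1, 3}): φ is true.
  4 (successors {1, 4}): φ is true.
  5 (successors {2, 4, 5}): φ is true.
For instance, at 5:
  At 5: s is true, <>([]<>q -> s) is true, so s | <>([]<>q -> s) is true.
    At 5: <>([]<>q -> s) requires []<>q -> s at some successor in {2, 4, 5}.
      []<>q -> s holds at 2, so <>([]<>q -> s) is true at 5.
Satisfying worlds: {0, 1, 2, 3, 4, 5}

0, 1, 2, 3, 4, 5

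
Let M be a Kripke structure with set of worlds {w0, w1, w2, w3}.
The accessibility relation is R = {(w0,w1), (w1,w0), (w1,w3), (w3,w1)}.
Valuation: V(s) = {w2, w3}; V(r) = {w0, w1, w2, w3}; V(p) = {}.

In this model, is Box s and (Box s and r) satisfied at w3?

At w3: Box s is false, Box s and r is false, so Box s and (Box s and r) is false.
  At w3: Box s requires s at every successor {w1}.
    s fails at w1, so Box s is false at w3.
  At w3: Box s is false, r is true, so Box s and r is false.
    At w3: Box s requires s at every successor {w1}.
      s fails at w1, so Box s is false at w3.

No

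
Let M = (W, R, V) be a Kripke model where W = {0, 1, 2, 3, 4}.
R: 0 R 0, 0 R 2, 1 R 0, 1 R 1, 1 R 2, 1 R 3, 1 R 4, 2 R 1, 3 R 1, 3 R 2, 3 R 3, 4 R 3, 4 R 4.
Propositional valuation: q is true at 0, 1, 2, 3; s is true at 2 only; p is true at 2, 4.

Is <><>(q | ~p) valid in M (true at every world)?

Yes

Let φ = <><>(q | ~p). Evaluate φ at each world:
  0 (successors {0, 2}): φ is true.
  1 (successors {0, 1, 2, 3, 4}): φ is true.
  2 (successors {1}): φ is true.
  3 (successors {1, 2, 3}): φ is true.
  4 (successors {3, 4}): φ is true.
For instance, at 0:
  At 0: <><>(q | ~p) requires <>(q | ~p) at some successor in {0, 2}.
    <>(q | ~p) holds at 0, so <><>(q | ~p) is true at 0.
      At 0: <>(q | ~p) requires q | ~p at some successor in {0, 2}.
        q | ~p holds at 0, so <>(q | ~p) is true at 0.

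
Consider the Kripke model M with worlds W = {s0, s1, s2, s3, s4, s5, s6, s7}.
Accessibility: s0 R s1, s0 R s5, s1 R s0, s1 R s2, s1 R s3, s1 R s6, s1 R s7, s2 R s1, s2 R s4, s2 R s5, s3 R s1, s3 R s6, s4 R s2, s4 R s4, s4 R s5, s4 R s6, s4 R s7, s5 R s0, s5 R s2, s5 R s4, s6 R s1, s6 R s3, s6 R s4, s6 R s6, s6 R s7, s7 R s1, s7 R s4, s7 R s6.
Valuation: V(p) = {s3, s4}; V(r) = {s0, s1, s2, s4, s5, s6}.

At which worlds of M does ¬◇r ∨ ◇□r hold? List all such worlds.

Recall that □ψ holds at a world iff ψ holds at every accessible world, and ◇ψ holds iff ψ holds at some accessible world.
Let φ = ¬◇r ∨ ◇□r. Evaluate φ at each world:
  s0 (successors {s1, s5}): φ is true.
  s1 (successors {s0, s2, s3, s6, s7}): φ is true.
  s2 (successors {s1, s4, s5}): φ is true.
  s3 (successors {s1, s6}): φ is false.
  s4 (successors {s2, s4, s5, s6, s7}): φ is true.
  s5 (successors {s0, s2, s4}): φ is true.
  s6 (successors {s1, s3, s4, s6, s7}): φ is true.
  s7 (successors {s1, s4, s6}): φ is false.
For instance, at s7:
  At s7: ¬◇r is false, ◇□r is false, so ¬◇r ∨ ◇□r is false.
    At s7: ◇r is true, so ¬◇r is false.
      At s7: ◇r requires r at some successor in {s1, s4, s6}.
        r holds at s1, so ◇r is true at s7.
    At s7: ◇□r requires □r at some successor in {s1, s4, s6}.
      At s1: □r is false.
      At s4: □r is false.
      At s6: □r is false.
    So ◇□r is false at s7.
Satisfying worlds: {s0, s1, s2, s4, s5, s6}

s0, s1, s2, s4, s5, s6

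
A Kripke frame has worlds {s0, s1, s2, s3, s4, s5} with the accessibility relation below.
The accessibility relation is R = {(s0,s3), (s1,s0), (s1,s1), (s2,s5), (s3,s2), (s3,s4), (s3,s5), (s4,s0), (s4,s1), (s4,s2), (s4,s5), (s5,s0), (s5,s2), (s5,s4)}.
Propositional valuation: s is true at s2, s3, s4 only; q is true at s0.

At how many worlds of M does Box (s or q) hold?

Recall that Box ψ holds at a world iff ψ holds at every accessible world, and Dia ψ holds iff ψ holds at some accessible world.
Let φ = Box (s or q). Evaluate φ at each world:
  s0 (successors {s3}): φ is true.
  s1 (successors {s0, s1}): φ is false.
  s2 (successors {s5}): φ is false.
  s3 (successors {s2, s4, s5}): φ is false.
  s4 (successors {s0, s1, s2, s5}): φ is false.
  s5 (successors {s0, s2, s4}): φ is true.
For instance, at s0:
  At s0: Box (s or q) requires s or q at every successor {s3}.
    At s3: s or q is true.
  So Box (s or q) is true at s0.
Satisfying worlds: {s0, s5}

2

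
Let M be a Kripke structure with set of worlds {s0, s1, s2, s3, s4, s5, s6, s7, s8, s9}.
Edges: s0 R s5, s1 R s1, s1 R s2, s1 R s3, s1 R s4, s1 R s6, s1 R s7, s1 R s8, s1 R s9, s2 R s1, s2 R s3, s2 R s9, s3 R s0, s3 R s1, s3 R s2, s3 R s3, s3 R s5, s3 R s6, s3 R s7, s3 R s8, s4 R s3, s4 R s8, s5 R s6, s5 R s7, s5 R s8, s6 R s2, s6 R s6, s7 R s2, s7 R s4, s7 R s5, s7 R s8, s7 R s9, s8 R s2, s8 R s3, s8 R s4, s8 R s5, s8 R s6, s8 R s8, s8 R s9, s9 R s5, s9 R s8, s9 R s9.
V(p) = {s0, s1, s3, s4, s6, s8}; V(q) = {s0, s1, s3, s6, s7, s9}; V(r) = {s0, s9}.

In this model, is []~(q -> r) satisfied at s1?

No

Recall that []ψ holds at a world iff ψ holds at every accessible world, and <>ψ holds iff ψ holds at some accessible world.
At s1: []~(q -> r) requires ~(q -> r) at every successor {s1, s2, s3, s4, s6, s7, s8, s9}.
  ~(q -> r) fails at s2, so []~(q -> r) is false at s1.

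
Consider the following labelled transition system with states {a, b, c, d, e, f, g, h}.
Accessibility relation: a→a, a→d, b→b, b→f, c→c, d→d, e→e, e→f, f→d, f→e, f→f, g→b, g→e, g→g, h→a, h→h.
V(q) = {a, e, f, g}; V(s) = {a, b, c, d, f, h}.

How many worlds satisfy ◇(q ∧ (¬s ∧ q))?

3

Recall that ◇ψ holds at a world iff ψ holds at some accessible world.
Let φ = ◇(q ∧ (¬s ∧ q)). Evaluate φ at each world:
  a (successors {a, d}): φ is false.
  b (successors {b, f}): φ is false.
  c (successors {c}): φ is false.
  d (successors {d}): φ is false.
  e (successors {e, f}): φ is true.
  f (successors {d, e, f}): φ is true.
  g (successors {b, e, g}): φ is true.
  h (successors {a, h}): φ is false.
For instance, at e:
  At e: ◇(q ∧ (¬s ∧ q)) requires q ∧ (¬s ∧ q) at some successor in {e, f}.
    q ∧ (¬s ∧ q) holds at e, so ◇(q ∧ (¬s ∧ q)) is true at e.
Satisfying worlds: {e, f, g}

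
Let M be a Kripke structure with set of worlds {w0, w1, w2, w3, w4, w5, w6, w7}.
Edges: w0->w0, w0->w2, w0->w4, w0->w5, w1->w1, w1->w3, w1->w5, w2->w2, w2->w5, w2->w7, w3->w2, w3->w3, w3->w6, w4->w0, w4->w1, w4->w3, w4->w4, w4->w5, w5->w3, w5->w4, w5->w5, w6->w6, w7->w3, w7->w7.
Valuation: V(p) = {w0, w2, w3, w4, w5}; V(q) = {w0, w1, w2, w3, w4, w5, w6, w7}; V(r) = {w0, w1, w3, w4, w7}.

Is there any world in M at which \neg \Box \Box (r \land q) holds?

Let φ = \neg \Box \Box (r \land q). Evaluate φ at each world:
  w0 (successors {w0, w2, w4, w5}): φ is true.
  w1 (successors {w1, w3, w5}): φ is true.
  w2 (successors {w2, w5, w7}): φ is true.
  w3 (successors {w2, w3, w6}): φ is true.
  w4 (successors {w0, w1, w3, w4, w5}): φ is true.
  w5 (successors {w3, w4, w5}): φ is true.
  w6 (successors {w6}): φ is true.
  w7 (successors {w3, w7}): φ is true.
Detail at w0 (witness):
  At w0: \Box \Box (r \land q) is false, so \neg \Box \Box (r \land q) is true.
    At w0: \Box \Box (r \land q) requires \Box (r \land q) at every successor {w0, w2, w4, w5}.
      \Box (r \land q) fails at w0, so \Box \Box (r \land q) is false at w0.

Yes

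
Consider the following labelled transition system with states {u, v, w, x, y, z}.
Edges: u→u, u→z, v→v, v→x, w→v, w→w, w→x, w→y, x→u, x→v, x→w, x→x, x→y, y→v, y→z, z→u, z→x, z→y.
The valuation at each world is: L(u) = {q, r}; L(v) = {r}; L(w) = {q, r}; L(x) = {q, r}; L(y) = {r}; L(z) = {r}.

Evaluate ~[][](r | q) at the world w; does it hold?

Recall that []ψ holds at a world iff ψ holds at every accessible world, and <>ψ holds iff ψ holds at some accessible world.
At w: [][](r | q) is true, so ~[][](r | q) is false.
  At w: [][](r | q) requires [](r | q) at every successor {v, w, x, y}.
    At v: [](r | q) is true.
    At w: [](r | q) is true.
    At x: [](r | q) is true.
    At y: [](r | q) is true.
  So [][](r | q) is true at w.

No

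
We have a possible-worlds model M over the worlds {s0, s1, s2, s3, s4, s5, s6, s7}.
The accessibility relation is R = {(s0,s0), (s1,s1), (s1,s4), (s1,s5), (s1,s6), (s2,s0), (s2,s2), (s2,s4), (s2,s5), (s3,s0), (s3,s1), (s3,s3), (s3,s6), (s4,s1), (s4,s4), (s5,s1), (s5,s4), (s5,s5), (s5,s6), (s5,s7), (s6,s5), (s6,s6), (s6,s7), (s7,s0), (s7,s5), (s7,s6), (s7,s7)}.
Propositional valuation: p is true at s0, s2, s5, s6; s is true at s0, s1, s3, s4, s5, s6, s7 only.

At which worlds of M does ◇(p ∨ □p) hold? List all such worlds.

Let φ = ◇(p ∨ □p). Evaluate φ at each world:
  s0 (successors {s0}): φ is true.
  s1 (successors {s1, s4, s5, s6}): φ is true.
  s2 (successors {s0, s2, s4, s5}): φ is true.
  s3 (successors {s0, s1, s3, s6}): φ is true.
  s4 (successors {s1, s4}): φ is false.
  s5 (successors {s1, s4, s5, s6, s7}): φ is true.
  s6 (successors {s5, s6, s7}): φ is true.
  s7 (successors {s0, s5, s6, s7}): φ is true.
For instance, at s1:
  At s1: ◇(p ∨ □p) requires p ∨ □p at some successor in {s1, s4, s5, s6}.
    p ∨ □p holds at s5, so ◇(p ∨ □p) is true at s1.
      At s5: p is true, □p is false, so p ∨ □p is true.
Satisfying worlds: {s0, s1, s2, s3, s5, s6, s7}

s0, s1, s2, s3, s5, s6, s7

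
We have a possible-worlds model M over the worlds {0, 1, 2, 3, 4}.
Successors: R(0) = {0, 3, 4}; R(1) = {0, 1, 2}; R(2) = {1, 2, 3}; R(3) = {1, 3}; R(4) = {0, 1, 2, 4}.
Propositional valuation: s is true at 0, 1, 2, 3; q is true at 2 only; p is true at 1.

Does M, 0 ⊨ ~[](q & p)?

Yes

At 0: [](q & p) is false, so ~[](q & p) is true.
  At 0: [](q & p) requires q & p at every successor {0, 3, 4}.
    q & p fails at 0, so [](q & p) is false at 0.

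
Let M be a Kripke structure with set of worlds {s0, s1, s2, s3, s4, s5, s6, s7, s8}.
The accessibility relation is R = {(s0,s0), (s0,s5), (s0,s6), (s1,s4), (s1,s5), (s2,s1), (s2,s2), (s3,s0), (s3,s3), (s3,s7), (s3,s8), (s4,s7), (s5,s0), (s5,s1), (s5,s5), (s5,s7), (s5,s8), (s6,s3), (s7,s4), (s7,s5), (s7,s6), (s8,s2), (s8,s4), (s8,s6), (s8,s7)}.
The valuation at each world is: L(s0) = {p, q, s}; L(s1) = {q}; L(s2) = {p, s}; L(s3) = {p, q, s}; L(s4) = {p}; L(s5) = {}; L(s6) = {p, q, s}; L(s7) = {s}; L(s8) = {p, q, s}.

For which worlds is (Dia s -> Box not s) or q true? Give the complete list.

Let φ = (Dia s -> Box not s) or q. Evaluate φ at each world:
  s0 (successors {s0, s5, s6}): φ is true.
  s1 (successors {s4, s5}): φ is true.
  s2 (successors {s1, s2}): φ is false.
  s3 (successors {s0, s3, s7, s8}): φ is true.
  s4 (successors {s7}): φ is false.
  s5 (successors {s0, s1, s5, s7, s8}): φ is false.
  s6 (successors {s3}): φ is true.
  s7 (successors {s4, s5, s6}): φ is false.
  s8 (successors {s2, s4, s6, s7}): φ is true.
For instance, at s2:
  At s2: Dia s -> Box not s is false, q is false, so (Dia s -> Box not s) or q is false.
    At s2: Dia s is true, Box not s is false, so Dia s -> Box not s is false.
      At s2: Dia s requires s at some successor in {s1, s2}.
        s holds at s2, so Dia s is true at s2.
      At s2: Box not s requires not s at every successor {s1, s2}.
        not s fails at s2, so Box not s is false at s2.
Satisfying worlds: {s0, s1, s3, s6, s8}

s0, s1, s3, s6, s8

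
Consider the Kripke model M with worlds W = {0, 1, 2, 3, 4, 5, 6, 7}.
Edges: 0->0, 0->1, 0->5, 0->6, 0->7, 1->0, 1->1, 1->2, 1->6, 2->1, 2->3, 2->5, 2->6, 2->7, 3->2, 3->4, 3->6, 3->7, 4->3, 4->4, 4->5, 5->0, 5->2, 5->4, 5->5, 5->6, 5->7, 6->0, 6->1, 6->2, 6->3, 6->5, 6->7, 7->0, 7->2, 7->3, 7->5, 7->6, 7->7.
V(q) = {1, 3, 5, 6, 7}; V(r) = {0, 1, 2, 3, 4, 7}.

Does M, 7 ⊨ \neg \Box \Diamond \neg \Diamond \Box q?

Recall that \Box ψ holds at a world iff ψ holds at every accessible world, and \Diamond ψ holds iff ψ holds at some accessible world.
At 7: \Box \Diamond \neg \Diamond \Box q is false, so \neg \Box \Diamond \neg \Diamond \Box q is true.
  At 7: \Box \Diamond \neg \Diamond \Box q requires \Diamond \neg \Diamond \Box q at every successor {0, 2, 3, 5, 6, 7}.
    \Diamond \neg \Diamond \Box q fails at 2, so \Box \Diamond \neg \Diamond \Box q is false at 7.
      At 2: \Diamond \neg \Diamond \Box q requires \neg \Diamond \Box q at some successor in {1, 3, 5, 6, 7}.
        At 1: \neg \Diamond \Box q is false.
        At 3: \neg \Diamond \Box q is false.
        At 5: \neg \Diamond \Box q is false.
        At 6: \neg \Diamond \Box q is false.
        At 7: \neg \Diamond \Box q is false.
      So \Diamond \neg \Diamond \Box q is false at 2.

Yes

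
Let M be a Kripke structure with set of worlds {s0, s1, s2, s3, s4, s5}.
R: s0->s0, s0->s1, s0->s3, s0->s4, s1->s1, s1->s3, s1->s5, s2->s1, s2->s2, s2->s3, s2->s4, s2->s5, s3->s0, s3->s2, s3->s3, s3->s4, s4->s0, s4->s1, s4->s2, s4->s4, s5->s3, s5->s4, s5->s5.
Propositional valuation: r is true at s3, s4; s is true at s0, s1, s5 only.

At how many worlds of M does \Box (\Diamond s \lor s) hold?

6

Let φ = \Box (\Diamond s \lor s). Evaluate φ at each world:
  s0 (successors {s0, s1, s3, s4}): φ is true.
  s1 (successors {s1, s3, s5}): φ is true.
  s2 (successors {s1, s2, s3, s4, s5}): φ is true.
  s3 (successors {s0, s2, s3, s4}): φ is true.
  s4 (successors {s0, s1, s2, s4}): φ is true.
  s5 (successors {s3, s4, s5}): φ is true.
For instance, at s3:
  At s3: \Box (\Diamond s \lor s) requires \Diamond s \lor s at every successor {s0, s2, s3, s4}.
    At s0: \Diamond s \lor s is true.
    At s2: \Diamond s \lor s is true.
    At s3: \Diamond s \lor s is true.
    At s4: \Diamond s \lor s is true.
  So \Box (\Diamond s \lor s) is true at s3.
Satisfying worlds: {s0, s1, s2, s3, s4, s5}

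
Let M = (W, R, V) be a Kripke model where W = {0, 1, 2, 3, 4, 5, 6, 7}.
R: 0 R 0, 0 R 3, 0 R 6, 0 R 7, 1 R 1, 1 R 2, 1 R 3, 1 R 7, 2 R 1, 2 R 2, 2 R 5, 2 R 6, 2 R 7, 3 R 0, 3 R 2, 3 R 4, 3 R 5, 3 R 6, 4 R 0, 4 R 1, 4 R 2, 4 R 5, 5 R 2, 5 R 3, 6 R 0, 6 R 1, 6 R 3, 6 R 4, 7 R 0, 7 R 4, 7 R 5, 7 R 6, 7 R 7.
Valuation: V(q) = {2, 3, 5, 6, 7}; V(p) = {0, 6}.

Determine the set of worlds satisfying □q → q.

0, 1, 2, 3, 4, 5, 6, 7

Let φ = □q → q. Evaluate φ at each world:
  0 (successors {0, 3, 6, 7}): φ is true.
  1 (successors {1, 2, 3, 7}): φ is true.
  2 (successors {1, 2, 5, 6, 7}): φ is true.
  3 (successors {0, 2, 4, 5, 6}): φ is true.
  4 (successors {0, 1, 2, 5}): φ is true.
  5 (successors {2, 3}): φ is true.
  6 (successors {0, 1, 3, 4}): φ is true.
  7 (successors {0, 4, 5, 6, 7}): φ is true.
For instance, at 2:
  At 2: □q is false, q is true, so □q → q is true.
    At 2: □q requires q at every successor {1, 2, 5, 6, 7}.
      q fails at 1, so □q is false at 2.
Satisfying worlds: {0, 1, 2, 3, 4, 5, 6, 7}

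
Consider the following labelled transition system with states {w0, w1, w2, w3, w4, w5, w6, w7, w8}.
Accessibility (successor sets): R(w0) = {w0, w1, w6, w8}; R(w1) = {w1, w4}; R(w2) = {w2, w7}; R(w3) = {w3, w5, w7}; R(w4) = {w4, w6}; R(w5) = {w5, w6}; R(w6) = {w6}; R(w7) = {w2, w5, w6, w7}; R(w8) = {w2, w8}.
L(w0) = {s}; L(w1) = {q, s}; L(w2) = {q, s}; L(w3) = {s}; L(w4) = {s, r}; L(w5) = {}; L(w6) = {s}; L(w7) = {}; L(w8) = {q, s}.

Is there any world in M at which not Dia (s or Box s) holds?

Let φ = not Dia (s or Box s). Evaluate φ at each world:
  w0 (successors {w0, w1, w6, w8}): φ is false.
  w1 (successors {w1, w4}): φ is false.
  w2 (successors {w2, w7}): φ is false.
  w3 (successors {w3, w5, w7}): φ is false.
  w4 (successors {w4, w6}): φ is false.
  w5 (successors {w5, w6}): φ is false.
  w6 (successors {w6}): φ is false.
  w7 (successors {w2, w5, w6, w7}): φ is false.
  w8 (successors {w2, w8}): φ is false.
For instance, at w3:
  At w3: Dia (s or Box s) is true, so not Dia (s or Box s) is false.
    At w3: Dia (s or Box s) requires s or Box s at some successor in {w3, w5, w7}.
      s or Box s holds at w3, so Dia (s or Box s) is true at w3.

No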